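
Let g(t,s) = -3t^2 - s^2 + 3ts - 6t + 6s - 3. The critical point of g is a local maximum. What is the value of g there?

9

∂g/∂t = -6t + 3s - 6 = 0 and ∂g/∂s = 3t - 2s + 6 = 0, so (t, s) = (2, 6).
The Hessian has g_{tt} = -6, g_{ss} = -2, g_{ts} = 3, giving D = 3 > 0 with g_{tt} < 0, so the point is a local maximum.
g(2, 6) = 9.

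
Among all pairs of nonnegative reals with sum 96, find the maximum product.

With x + y = 96, the product is P(x) = x(96 − x).
P'(x) = 96 − 2x = 0 gives x = 48; P'' = −2 < 0, so this is the maximum.
P = 48·48 = 2304.

2304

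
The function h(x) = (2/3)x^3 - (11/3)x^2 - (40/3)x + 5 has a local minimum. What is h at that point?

-70

h'(x) = 2x^2 - (22/3)x - 40/3 = 0 at x = -4/3, 5.
Second-derivative test with h''(x) = 4x - 22/3: h''(-4/3) = -38/3 < 0 ⇒ local maximum; h''(5) = 38/3 > 0 ⇒ local minimum.
The local minimum is h(5) = -70.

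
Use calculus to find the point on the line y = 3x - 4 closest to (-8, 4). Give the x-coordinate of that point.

Minimize D(x)^2 = (x + 8)^2 + (3x - 8)^2.
d/dx[D^2] = 2(x + 8) + 2·3·(3x - 8) = 0 ⇒ x = 8/5.
Then y = 4/5 and the distance is √(512/5) ≈ 10.1193.

8/5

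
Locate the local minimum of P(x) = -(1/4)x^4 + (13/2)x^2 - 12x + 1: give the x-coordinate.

1

P'(x) = -x^3 + 13x - 12 = 0 at x = -4, 1, 3.
Since P''(x) = -3x^2 + 13, we get P''(-4) = -35 < 0 ⇒ local maximum; P''(1) = 10 > 0 ⇒ local minimum; P''(3) = -14 < 0 ⇒ local maximum.
Thus P has its local minimum at x = 1, with value -19/4.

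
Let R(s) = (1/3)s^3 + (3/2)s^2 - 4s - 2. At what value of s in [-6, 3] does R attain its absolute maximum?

-4

R'(s) = s^2 + 3s - 4, which vanishes at s = -4 and s = 1.
Evaluating at the critical points and endpoints: R(-6) = 4, R(-4) = 50/3, R(1) = -25/6, R(3) = 17/2.
The maximum over the interval is 50/3, attained at s = -4.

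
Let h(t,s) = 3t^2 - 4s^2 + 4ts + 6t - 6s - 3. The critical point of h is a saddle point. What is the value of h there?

-21/16

∂h/∂t = 6t + 4s + 6 = 0 and ∂h/∂s = 4t - 8s - 6 = 0, so (t, s) = (-3/8, -15/16).
The Hessian has h_{tt} = 6, h_{ss} = -8, h_{ts} = 4, giving D = -64 < 0, so the point is a saddle point.
h(-3/8, -15/16) = -21/16.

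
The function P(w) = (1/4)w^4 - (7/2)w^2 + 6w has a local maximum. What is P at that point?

11/4

P'(w) = w^3 - 7w + 6 = 0 at w = -3, 1, 2.
Second-derivative test with P''(w) = 3w^2 - 7: P''(-3) = 20 > 0 ⇒ local minimum; P''(1) = -4 < 0 ⇒ local maximum; P''(2) = 5 > 0 ⇒ local minimum.
The local maximum is P(1) = 11/4.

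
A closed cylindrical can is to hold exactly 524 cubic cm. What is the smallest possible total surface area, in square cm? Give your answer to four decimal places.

359.8063

With radius r and height h, πr²h = 524 so h = 524/(πr²), and S(r) = 2πr² + 2πrh = 2πr² + 2·524/r.
S'(r) = 4πr − 2·524/r² = 0 ⇒ r³ = 524/(2π), so r ≈ 4.3690 and h = 2r ≈ 8.7380.
S''(r) = 4π + 4·524/r³ > 0, so this is the minimum; S ≈ 359.8063.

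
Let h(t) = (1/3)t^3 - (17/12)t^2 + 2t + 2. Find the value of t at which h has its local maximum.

4/3

Critical points: h'(t) = t^2 - (17/6)t + 2 vanishes at t = 4/3, 3/2.
Second-derivative test with h''(t) = 2t - 17/6: h''(4/3) = -1/6 < 0 ⇒ local maximum; h''(3/2) = 1/6 > 0 ⇒ local minimum.
The local maximum is h(4/3) = 238/81.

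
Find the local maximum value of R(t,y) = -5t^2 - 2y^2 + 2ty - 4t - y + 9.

41/4

∂R/∂t = -10t + 2y - 4 = 0 and ∂R/∂y = 2t - 4y - 1 = 0, so (t, y) = (-1/2, -1/2).
The Hessian has R_{tt} = -10, R_{yy} = -4, R_{ty} = 2, giving D = 36 > 0 with R_{tt} < 0, so the point is a local maximum.
R(-1/2, -1/2) = 41/4.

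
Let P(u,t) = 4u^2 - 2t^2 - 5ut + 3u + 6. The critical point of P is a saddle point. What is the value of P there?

108/19

∂P/∂u = 8u - 5t + 3 = 0 and ∂P/∂t = -5u - 4t = 0, so (u, t) = (-4/19, 5/19).
The Hessian has P_{uu} = 8, P_{tt} = -4, P_{ut} = -5, giving D = -57 < 0, so the point is a saddle point.
P(-4/19, 5/19) = 108/19.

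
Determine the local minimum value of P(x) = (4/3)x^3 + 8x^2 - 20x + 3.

-23/3

P'(x) = 4x^2 + 16x - 20. Setting P'(x) = 0 gives x ∈ {-5, 1}.
Since P''(x) = 8x + 16, we get P''(-5) = -24 < 0 ⇒ local maximum; P''(1) = 24 > 0 ⇒ local minimum.
Thus P has its local minimum at x = 1, with value -23/3.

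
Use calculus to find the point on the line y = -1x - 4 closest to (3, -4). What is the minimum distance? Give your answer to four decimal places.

Minimize D(x)^2 = (x - 3)^2 + (-x)^2.
d/dx[D^2] = 2(x - 3) + 2·(-1)·(-x) = 0 ⇒ x = 3/2.
Then y = -11/2 and the distance is √(9/2) ≈ 2.1213.

2.1213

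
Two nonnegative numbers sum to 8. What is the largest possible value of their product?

16

With x + y = 8, the product is P(x) = x(8 − x).
P'(x) = 8 − 2x = 0 gives x = 4; P'' = −2 < 0, so this is the maximum.
P = 4·4 = 16.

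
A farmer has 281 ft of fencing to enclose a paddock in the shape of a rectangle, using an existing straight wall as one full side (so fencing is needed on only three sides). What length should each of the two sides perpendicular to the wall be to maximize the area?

Let the sides perpendicular to the wall have length x and the parallel side y, so 2x + y = 281 and the area is A = xy = x(281 − 2x).
A'(x) = 281 − 4x = 0 gives x = 281/4, and A''(x) = −4 < 0 confirms a maximum.
Then y = 281 − 2·281/4 = 281/2 and A = 78961/8.

281/4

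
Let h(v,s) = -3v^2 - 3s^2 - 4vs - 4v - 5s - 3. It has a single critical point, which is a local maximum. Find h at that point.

-17/20

∂h/∂v = -6v - 4s - 4 = 0 and ∂h/∂s = -4v - 6s - 5 = 0, so (v, s) = (-1/5, -7/10).
The Hessian has h_{vv} = -6, h_{ss} = -6, h_{vs} = -4, giving D = 20 > 0 with h_{vv} < 0, so the point is a local maximum.
h(-1/5, -7/10) = -17/20.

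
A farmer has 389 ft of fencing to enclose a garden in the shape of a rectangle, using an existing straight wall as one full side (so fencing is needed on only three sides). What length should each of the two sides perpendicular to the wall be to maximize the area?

Let the sides perpendicular to the wall have length x and the parallel side y, so 2x + y = 389 and the area is A = xy = x(389 − 2x).
A'(x) = 389 − 4x = 0 gives x = 389/4, and A''(x) = −4 < 0 confirms a maximum.
Then y = 389 − 2·389/4 = 389/2 and A = 151321/8.

389/4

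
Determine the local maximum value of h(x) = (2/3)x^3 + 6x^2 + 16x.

-32/3

Critical points: h'(x) = 2x^2 + 12x + 16 vanishes at x = -4, -2.
Since h''(x) = 4x + 12, we get h''(-4) = -4 < 0 ⇒ local maximum; h''(-2) = 4 > 0 ⇒ local minimum.
The local maximum is h(-4) = -32/3.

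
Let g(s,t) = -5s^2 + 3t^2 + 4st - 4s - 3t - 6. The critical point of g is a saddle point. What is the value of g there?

∂g/∂s = -10s + 4t - 4 = 0 and ∂g/∂t = 4s + 6t - 3 = 0, so (s, t) = (-3/19, 23/38).
The Hessian has g_{ss} = -10, g_{tt} = 6, g_{st} = 4, giving D = -76 < 0, so the point is a saddle point.
g(-3/19, 23/38) = -501/76.

-501/76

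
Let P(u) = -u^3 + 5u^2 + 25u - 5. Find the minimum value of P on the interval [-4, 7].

Differentiating, P'(u) = -3u^2 + 10u + 25; which vanishes at u = -5/3 and u = 5.
Evaluating at the critical points and endpoints: P(-4) = 39, P(-5/3) = -760/27, P(5) = 120, P(7) = 72.
The minimum over the interval is -760/27, attained at u = -5/3.

-760/27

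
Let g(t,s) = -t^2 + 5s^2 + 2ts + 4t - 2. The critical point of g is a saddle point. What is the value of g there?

∂g/∂t = -2t + 2s + 4 = 0 and ∂g/∂s = 2t + 10s = 0, so (t, s) = (5/3, -1/3).
The Hessian has g_{tt} = -2, g_{ss} = 10, g_{ts} = 2, giving D = -24 < 0, so the point is a saddle point.
g(5/3, -1/3) = 4/3.

4/3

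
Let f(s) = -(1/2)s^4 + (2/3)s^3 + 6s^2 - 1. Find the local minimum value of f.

f'(s) = -2s^3 + 2s^2 + 12s = 0 at s = -2, 0, 3.
f''(s) = -6s^2 + 4s + 12. f''(-2) = -20 < 0 ⇒ local maximum; f''(0) = 12 > 0 ⇒ local minimum; f''(3) = -30 < 0 ⇒ local maximum.
Thus f has its local minimum at s = 0, with value -1.

-1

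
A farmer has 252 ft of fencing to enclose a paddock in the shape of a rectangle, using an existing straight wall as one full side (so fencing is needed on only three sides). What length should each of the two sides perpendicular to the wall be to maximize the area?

63

Let the sides perpendicular to the wall have length x and the parallel side y, so 2x + y = 252 and the area is A = xy = x(252 − 2x).
A'(x) = 252 − 4x = 0 gives x = 63, and A''(x) = −4 < 0 confirms a maximum.
Then y = 252 − 2·63 = 126 and A = 7938.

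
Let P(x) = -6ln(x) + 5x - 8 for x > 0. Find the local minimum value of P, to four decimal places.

-3.0939

P'(x) = -6/x + 5 = 0 gives x = 6/5.
P''(x) = 6/x², which is positive for x > 0, so this is a local minimum.
P(6/5) = -6·ln(6/5) + 6 - 8 ≈ -3.0939.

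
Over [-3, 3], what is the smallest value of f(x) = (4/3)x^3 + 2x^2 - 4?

The derivative is 4x^2 + 4x, which vanishes at x = -1 and x = 0.
Evaluating at the critical points and endpoints: f(-3) = -22, f(-1) = -10/3, f(0) = -4, f(3) = 50.
The minimum over the interval is -22, attained at x = -3.

-22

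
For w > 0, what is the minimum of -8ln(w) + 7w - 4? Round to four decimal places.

2.9317

P'(w) = -8/w + 7 = 0 gives w = 8/7.
P''(w) = 8/w², which is positive for w > 0, so this is a local minimum.
P(8/7) = -8·ln(8/7) + 8 - 4 ≈ 2.9317.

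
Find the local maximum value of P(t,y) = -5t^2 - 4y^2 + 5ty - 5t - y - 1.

∂P/∂t = -10t + 5y - 5 = 0 and ∂P/∂y = 5t - 8y - 1 = 0, so (t, y) = (-9/11, -7/11).
The Hessian has P_{tt} = -10, P_{yy} = -8, P_{ty} = 5, giving D = 55 > 0 with P_{tt} < 0, so the point is a local maximum.
P(-9/11, -7/11) = 15/11.

15/11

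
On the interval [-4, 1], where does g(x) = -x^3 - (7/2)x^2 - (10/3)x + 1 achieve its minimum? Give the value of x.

1

g'(x) = -3x^2 - 7x - 10/3, which vanishes at x = -5/3 and x = -2/3.
Candidates: g(-4) = 67/3; g(-5/3) = 79/54; g(-2/3) = 53/27; g(1) = -41/6.
Hence the absolute minimum is -41/6 at x = 1.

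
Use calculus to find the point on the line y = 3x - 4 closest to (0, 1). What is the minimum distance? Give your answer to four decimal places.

1.5811

Minimize D(x)^2 = (x + 0)^2 + (3x - 5)^2.
d/dx[D^2] = 2(x + 0) + 2·3·(3x - 5) = 0 ⇒ x = 3/2.
Then y = 1/2 and the distance is √(5/2) ≈ 1.5811.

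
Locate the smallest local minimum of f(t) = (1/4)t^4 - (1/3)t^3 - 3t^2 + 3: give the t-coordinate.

f'(t) = t^3 - t^2 - 6t. Setting f'(t) = 0 gives t ∈ {-2, 0, 3}.
Since f''(t) = 3t^2 - 2t - 6, we get f''(-2) = 10 > 0 ⇒ local minimum; f''(0) = -6 < 0 ⇒ local maximum; f''(3) = 15 > 0 ⇒ local minimum.
Thus f has its smallest local minimum at t = 3, with value -51/4.

3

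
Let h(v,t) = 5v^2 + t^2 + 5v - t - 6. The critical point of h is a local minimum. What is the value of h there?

∂h/∂v = 10v + 5 = 0 and ∂h/∂t = 2t - 1 = 0, so (v, t) = (-1/2, 1/2).
The Hessian has h_{vv} = 10, h_{tt} = 2, h_{vt} = 0, giving D = 20 > 0 with h_{vv} > 0, so the point is a local minimum.
h(-1/2, 1/2) = -15/2.

-15/2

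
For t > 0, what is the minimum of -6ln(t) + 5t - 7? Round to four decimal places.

-2.0939

f'(t) = -6/t + 5 = 0 gives t = 6/5.
f''(t) = 6/t², which is positive for t > 0, so this is a local minimum.
f(6/5) = -6·ln(6/5) + 6 - 7 ≈ -2.0939.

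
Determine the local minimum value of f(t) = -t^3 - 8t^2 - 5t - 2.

f'(t) = -3t^2 - 16t - 5 = 0 at t = -5, -1/3.
Since f''(t) = -6t - 16, we get f''(-5) = 14 > 0 ⇒ local minimum; f''(-1/3) = -14 < 0 ⇒ local maximum.
Thus f has its local minimum at t = -5, with value -52.

-52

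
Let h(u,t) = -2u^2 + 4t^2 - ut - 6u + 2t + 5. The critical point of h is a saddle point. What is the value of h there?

∂h/∂u = -4u - t - 6 = 0 and ∂h/∂t = -u + 8t + 2 = 0, so (u, t) = (-46/33, -14/33).
The Hessian has h_{uu} = -4, h_{tt} = 8, h_{ut} = -1, giving D = -33 < 0, so the point is a saddle point.
h(-46/33, -14/33) = 289/33.

289/33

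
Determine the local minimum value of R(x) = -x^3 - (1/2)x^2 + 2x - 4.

-11/2

R'(x) = -3x^2 - x + 2. Setting R'(x) = 0 gives x ∈ {-1, 2/3}.
R''(x) = -6x - 1. R''(-1) = 5 > 0 ⇒ local minimum; R''(2/3) = -5 < 0 ⇒ local maximum.
Thus R has its local minimum at x = -1, with value -11/2.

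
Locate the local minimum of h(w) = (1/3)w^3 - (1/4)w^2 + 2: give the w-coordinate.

1/2

h'(w) = w^2 - (1/2)w = 0 at w = 0, 1/2.
h''(w) = 2w - 1/2. h''(0) = -1/2 < 0 ⇒ local maximum; h''(1/2) = 1/2 > 0 ⇒ local minimum.
So the local minimum value is h(1/2) = 95/48.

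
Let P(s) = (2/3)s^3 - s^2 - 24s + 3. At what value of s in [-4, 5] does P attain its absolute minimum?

Differentiating, P'(s) = 2s^2 - 2s - 24; which vanishes at s = -3 and s = 4.
Compare values at every candidate in [-4, 5]: P(-4) = 121/3; P(-3) = 48; P(4) = -199/3; P(5) = -176/3.
So the minimum is P(4) = -199/3.

4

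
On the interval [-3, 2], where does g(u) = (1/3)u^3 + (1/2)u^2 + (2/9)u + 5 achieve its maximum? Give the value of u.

g'(u) = u^2 + u + 2/9, which vanishes at u = -2/3 and u = -1/3.
Evaluating at the critical points and endpoints: g(-3) = -1/6, g(-2/3) = 403/81, g(-1/3) = 805/162, g(2) = 91/9.
The maximum over the interval is 91/9, attained at u = 2.

2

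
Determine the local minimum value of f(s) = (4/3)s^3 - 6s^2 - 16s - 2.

f'(s) = 4s^2 - 12s - 16. Setting f'(s) = 0 gives s ∈ {-1, 4}.
Second-derivative test with f''(s) = 8s - 12: f''(-1) = -20 < 0 ⇒ local maximum; f''(4) = 20 > 0 ⇒ local minimum.
Thus f has its local minimum at s = 4, with value -230/3.

-230/3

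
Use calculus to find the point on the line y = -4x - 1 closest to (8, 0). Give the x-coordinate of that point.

4/17

Minimize D(x)^2 = (x - 8)^2 + (-4x - 1)^2.
d/dx[D^2] = 2(x - 8) + 2·(-4)·(-4x - 1) = 0 ⇒ x = 4/17.
Then y = -33/17 and the distance is √(1089/17) ≈ 8.0037.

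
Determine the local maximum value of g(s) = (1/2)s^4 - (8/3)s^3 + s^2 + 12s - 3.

35/3

Critical points: g'(s) = 2s^3 - 8s^2 + 2s + 12 vanishes at s = -1, 2, 3.
Since g''(s) = 6s^2 - 16s + 2, we get g''(-1) = 24 > 0 ⇒ local minimum; g''(2) = -6 < 0 ⇒ local maximum; g''(3) = 8 > 0 ⇒ local minimum.
Thus g has its local maximum at s = 2, with value 35/3.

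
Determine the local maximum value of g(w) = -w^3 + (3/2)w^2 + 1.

3/2

g'(w) = -3w^2 + 3w = 0 at w = 0, 1.
Since g''(w) = -6w + 3, we get g''(0) = 3 > 0 ⇒ local minimum; g''(1) = -3 < 0 ⇒ local maximum.
So the local maximum value is g(1) = 3/2.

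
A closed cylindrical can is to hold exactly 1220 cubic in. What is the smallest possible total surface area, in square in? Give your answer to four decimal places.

632.0544

With radius r and height h, πr²h = 1220 so h = 1220/(πr²), and S(r) = 2πr² + 2πrh = 2πr² + 2·1220/r.
S'(r) = 4πr − 2·1220/r² = 0 ⇒ r³ = 1220/(2π), so r ≈ 5.7906 and h = 2r ≈ 11.5813.
S''(r) = 4π + 4·1220/r³ > 0, so this is the minimum; S ≈ 632.0544.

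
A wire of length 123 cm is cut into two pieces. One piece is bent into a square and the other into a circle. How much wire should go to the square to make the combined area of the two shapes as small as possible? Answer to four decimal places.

Let x be the length used for the square. Square side x/4; circle radius (123−x)/(2π).
A(x) = (x/4)² + π·((123−x)/(2π))² = x²/16 + (123−x)²/(4π) for 0 ≤ x ≤ 123. A'(x) = x/8 − (123−x)/(2π) = 0 gives x = 4·123/(π+4) ≈ 68.8922.
A'' = 1/8 + 1/(2π) > 0, so this gives the minimum combined area; x ≈ 68.8922 cm to the square.

68.8922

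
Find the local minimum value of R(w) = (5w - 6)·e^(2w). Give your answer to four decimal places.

Differentiating with the product rule gives R'(w) = (10w - 7)·e^(2w). Since e^(2w) > 0, the only critical point is w = 7/10.
R''(7/10) has the same sign as 10 > 0, so this is a local minimum.
R(7/10) = (-5/2)·e^(7/5) ≈ -10.1380.

-10.1380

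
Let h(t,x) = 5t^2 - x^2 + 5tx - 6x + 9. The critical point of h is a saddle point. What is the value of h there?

∂h/∂t = 10t + 5x = 0 and ∂h/∂x = 5t - 2x - 6 = 0, so (t, x) = (2/3, -4/3).
The Hessian has h_{tt} = 10, h_{xx} = -2, h_{tx} = 5, giving D = -45 < 0, so the point is a saddle point.
h(2/3, -4/3) = 13.

13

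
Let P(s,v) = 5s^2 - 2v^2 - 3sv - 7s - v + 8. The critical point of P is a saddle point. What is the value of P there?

320/49

∂P/∂s = 10s - 3v - 7 = 0 and ∂P/∂v = -3s - 4v - 1 = 0, so (s, v) = (25/49, -31/49).
The Hessian has P_{ss} = 10, P_{vv} = -4, P_{sv} = -3, giving D = -49 < 0, so the point is a saddle point.
P(25/49, -31/49) = 320/49.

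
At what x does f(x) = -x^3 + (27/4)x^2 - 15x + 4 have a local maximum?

Critical points: f'(x) = -3x^2 + (27/2)x - 15 vanishes at x = 2, 5/2.
f''(x) = -6x + 27/2. f''(2) = 3/2 > 0 ⇒ local minimum; f''(5/2) = -3/2 < 0 ⇒ local maximum.
So the local maximum value is f(5/2) = -111/16.

5/2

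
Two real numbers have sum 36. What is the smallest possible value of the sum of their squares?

648

With a + b = 36, a^2 + b^2 = a^2 + (36 − a)^2.
The derivative 2a − 2(36 − a) = 4a − 72 vanishes at a = 18; second derivative 4 > 0, a minimum.
The minimum is 2·(18)^2 = 648.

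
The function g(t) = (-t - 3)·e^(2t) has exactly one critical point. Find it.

-7/2

Differentiating with the product rule gives g'(t) = (-2t - 7)·e^(2t). Since e^(2t) > 0, the only critical point is t = -7/2.
g''(-7/2) has the same sign as -2 < 0, so this is a local maximum.
g(-7/2) = (1/2)·e^(-7) ≈ 0.0005.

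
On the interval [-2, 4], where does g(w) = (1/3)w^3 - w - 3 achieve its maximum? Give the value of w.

g'(w) = w^2 - 1, which vanishes at w = -1 and w = 1.
Compare values at every candidate in [-2, 4]: g(-2) = -11/3, g(-1) = -7/3, g(1) = -11/3, g(4) = 43/3.
The maximum over the interval is 43/3, attained at w = 4.

4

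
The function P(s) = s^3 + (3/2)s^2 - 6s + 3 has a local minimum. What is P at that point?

Critical points: P'(s) = 3s^2 + 3s - 6 vanishes at s = -2, 1.
Since P''(s) = 6s + 3, we get P''(-2) = -9 < 0 ⇒ local maximum; P''(1) = 9 > 0 ⇒ local minimum.
Thus P has its local minimum at s = 1, with value -1/2.

-1/2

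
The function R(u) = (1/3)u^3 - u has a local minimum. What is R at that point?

R'(u) = u^2 - 1. Setting R'(u) = 0 gives u ∈ {-1, 1}.
Since R''(u) = 2u, we get R''(-1) = -2 < 0 ⇒ local maximum; R''(1) = 2 > 0 ⇒ local minimum.
Thus R has its local minimum at u = 1, with value -2/3.

-2/3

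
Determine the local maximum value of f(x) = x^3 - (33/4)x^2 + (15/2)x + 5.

109/16

f'(x) = 3x^2 - (33/2)x + 15/2 = 0 at x = 1/2, 5.
Since f''(x) = 6x - 33/2, we get f''(1/2) = -27/2 < 0 ⇒ local maximum; f''(5) = 27/2 > 0 ⇒ local minimum.
So the local maximum value is f(1/2) = 109/16.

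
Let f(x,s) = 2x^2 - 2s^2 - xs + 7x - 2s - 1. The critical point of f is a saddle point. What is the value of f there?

∂f/∂x = 4x - s + 7 = 0 and ∂f/∂s = -x - 4s - 2 = 0, so (x, s) = (-30/17, -1/17).
The Hessian has f_{xx} = 4, f_{ss} = -4, f_{xs} = -1, giving D = -17 < 0, so the point is a saddle point.
f(-30/17, -1/17) = -121/17.

-121/17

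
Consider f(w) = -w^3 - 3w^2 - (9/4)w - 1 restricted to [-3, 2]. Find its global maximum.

f'(w) = -3w^2 - 6w - 9/4, which vanishes at w = -3/2 and w = -1/2.
Compare values at every candidate in [-3, 2]: f(-3) = 23/4; f(-3/2) = -1; f(-1/2) = -1/2; f(2) = -51/2.
The maximum over the interval is 23/4, attained at w = -3.

23/4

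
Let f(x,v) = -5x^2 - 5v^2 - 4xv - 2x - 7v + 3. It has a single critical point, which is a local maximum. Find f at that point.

461/84

∂f/∂x = -10x - 4v - 2 = 0 and ∂f/∂v = -4x - 10v - 7 = 0, so (x, v) = (2/21, -31/42).
The Hessian has f_{xx} = -10, f_{vv} = -10, f_{xv} = -4, giving D = 84 > 0 with f_{xx} < 0, so the point is a local maximum.
f(2/21, -31/42) = 461/84.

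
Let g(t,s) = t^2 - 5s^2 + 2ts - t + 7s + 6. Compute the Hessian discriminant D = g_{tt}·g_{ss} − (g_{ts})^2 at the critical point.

∂g/∂t = 2t + 2s - 1 = 0 and ∂g/∂s = 2t - 10s + 7 = 0, so (t, s) = (-1/6, 2/3).
The Hessian has g_{tt} = 2, g_{ss} = -10, g_{ts} = 2, giving D = -24 < 0, so the point is a saddle point.
D = (2)·(-10) − (2)^2 = -24.

-24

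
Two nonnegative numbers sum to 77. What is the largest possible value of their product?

With x + y = 77, the product is P(x) = x(77 − x).
P'(x) = 77 − 2x = 0 gives x = 77/2; P'' = −2 < 0, so this is the maximum.
P = 77/2·77/2 = 5929/4.

5929/4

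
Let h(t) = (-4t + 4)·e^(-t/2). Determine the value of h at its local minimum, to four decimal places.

-1.7850

By the product rule, h'(t) = (2t - 6)·e^(-t/2). Since e^(-t/2) > 0, the only critical point is t = 3.
h''(3) has the same sign as 2 > 0, so this is a local minimum.
h(3) = (-8)·e^(-3/2) ≈ -1.7850.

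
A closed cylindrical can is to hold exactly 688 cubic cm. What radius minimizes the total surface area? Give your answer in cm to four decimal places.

4.7841

With radius r and height h, πr²h = 688 so h = 688/(πr²), and S(r) = 2πr² + 2πrh = 2πr² + 2·688/r.
S'(r) = 4πr − 2·688/r² = 0 ⇒ r³ = 688/(2π), so r ≈ 4.7841 and h = 2r ≈ 9.5683.
S''(r) = 4π + 4·688/r³ > 0, so this is the minimum; S ≈ 431.4265.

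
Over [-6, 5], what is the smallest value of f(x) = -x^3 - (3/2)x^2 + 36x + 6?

-98

The derivative is -3x^2 - 3x + 36, which vanishes at x = -4 and x = 3.
Evaluating at the critical points and endpoints: f(-6) = -48, f(-4) = -98, f(3) = 147/2, f(5) = 47/2.
Hence the absolute minimum is -98 at x = -4.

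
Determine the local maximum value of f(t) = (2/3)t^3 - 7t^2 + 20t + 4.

Critical points: f'(t) = 2t^2 - 14t + 20 vanishes at t = 2, 5.
Second-derivative test with f''(t) = 4t - 14: f''(2) = -6 < 0 ⇒ local maximum; f''(5) = 6 > 0 ⇒ local minimum.
The local maximum is f(2) = 64/3.

64/3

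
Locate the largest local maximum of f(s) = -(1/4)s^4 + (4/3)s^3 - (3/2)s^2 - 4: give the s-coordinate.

Critical points: f'(s) = -s^3 + 4s^2 - 3s vanishes at s = 0, 1, 3.
f''(s) = -3s^2 + 8s - 3. f''(0) = -3 < 0 ⇒ local maximum; f''(1) = 2 > 0 ⇒ local minimum; f''(3) = -6 < 0 ⇒ local maximum.
So the largest local maximum value is f(3) = -7/4.

3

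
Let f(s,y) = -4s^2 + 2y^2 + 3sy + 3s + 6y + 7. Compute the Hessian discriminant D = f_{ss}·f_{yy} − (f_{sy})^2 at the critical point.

-41

∂f/∂s = -8s + 3y + 3 = 0 and ∂f/∂y = 3s + 4y + 6 = 0, so (s, y) = (-6/41, -57/41).
The Hessian has f_{ss} = -8, f_{yy} = 4, f_{sy} = 3, giving D = -41 < 0, so the point is a saddle point.
D = (-8)·(4) − (3)^2 = -41.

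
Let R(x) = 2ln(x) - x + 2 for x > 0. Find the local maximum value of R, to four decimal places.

1.3863

R'(x) = 2/x − 1 = 0 gives x = 2.
R''(x) = -2/x², which is negative for x > 0, so this is a local maximum.
R(2) = 2·ln(2) - 2 + 2 ≈ 1.3863.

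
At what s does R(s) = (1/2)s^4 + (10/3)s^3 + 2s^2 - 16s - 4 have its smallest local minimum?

R'(s) = 2s^3 + 10s^2 + 4s - 16 = 0 at s = -4, -2, 1.
Second-derivative test with R''(s) = 6s^2 + 20s + 4: R''(-4) = 20 > 0 ⇒ local minimum; R''(-2) = -12 < 0 ⇒ local maximum; R''(1) = 30 > 0 ⇒ local minimum.
Thus R has its smallest local minimum at s = 1, with value -85/6.

1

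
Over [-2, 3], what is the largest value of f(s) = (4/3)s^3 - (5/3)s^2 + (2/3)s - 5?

18

Differentiating, f'(s) = 4s^2 - (10/3)s + 2/3; which vanishes at s = 1/3 and s = 1/2.
Candidates: f(-2) = -71/3,  f(1/3) = -398/81,  f(1/2) = -59/12,  f(3) = 18.
The maximum over the interval is 18, attained at s = 3.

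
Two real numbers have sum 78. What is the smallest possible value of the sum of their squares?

With a + b = 78, a^2 + b^2 = a^2 + (78 − a)^2.
The derivative 2a − 2(78 − a) = 4a − 156 vanishes at a = 39; second derivative 4 > 0, a minimum.
The minimum is 2·(39)^2 = 3042.

3042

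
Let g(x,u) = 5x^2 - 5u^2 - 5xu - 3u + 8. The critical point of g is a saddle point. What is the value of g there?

∂g/∂x = 10x - 5u = 0 and ∂g/∂u = -5x - 10u - 3 = 0, so (x, u) = (-3/25, -6/25).
The Hessian has g_{xx} = 10, g_{uu} = -10, g_{xu} = -5, giving D = -125 < 0, so the point is a saddle point.
g(-3/25, -6/25) = 209/25.

209/25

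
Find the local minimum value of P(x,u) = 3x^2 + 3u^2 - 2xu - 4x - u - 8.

-315/32

∂P/∂x = 6x - 2u - 4 = 0 and ∂P/∂u = -2x + 6u - 1 = 0, so (x, u) = (13/16, 7/16).
The Hessian has P_{xx} = 6, P_{uu} = 6, P_{xu} = -2, giving D = 32 > 0 with P_{xx} > 0, so the point is a local minimum.
P(13/16, 7/16) = -315/32.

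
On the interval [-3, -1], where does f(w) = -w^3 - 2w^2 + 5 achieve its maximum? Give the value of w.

-3

f'(w) = -3w^2 - 4w, whose only zero in [-3, -1] is w = -4/3.
Evaluating at the critical points and endpoints: f(-3) = 14, f(-4/3) = 103/27, f(-1) = 4.
The maximum over the interval is 14, attained at w = -3.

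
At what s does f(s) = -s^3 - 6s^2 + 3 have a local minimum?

f'(s) = -3s^2 - 12s = 0 at s = -4, 0.
Since f''(s) = -6s - 12, we get f''(-4) = 12 > 0 ⇒ local minimum; f''(0) = -12 < 0 ⇒ local maximum.
Thus f has its local minimum at s = -4, with value -29.

-4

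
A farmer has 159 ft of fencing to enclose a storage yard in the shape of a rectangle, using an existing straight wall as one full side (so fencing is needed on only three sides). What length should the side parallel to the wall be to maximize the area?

Let the sides perpendicular to the wall have length x and the parallel side y, so 2x + y = 159 and the area is A = xy = x(159 − 2x).
A'(x) = 159 − 4x = 0 gives x = 159/4, and A''(x) = −4 < 0 confirms a maximum.
Then y = 159 − 2·159/4 = 159/2 and A = 25281/8.

159/2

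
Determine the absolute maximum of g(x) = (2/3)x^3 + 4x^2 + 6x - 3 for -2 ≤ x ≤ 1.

23/3

The derivative is 2x^2 + 8x + 6, whose only zero in [-2, 1] is x = -1.
Candidates: g(-2) = -13/3,  g(-1) = -17/3,  g(1) = 23/3.
So the maximum is g(1) = 23/3.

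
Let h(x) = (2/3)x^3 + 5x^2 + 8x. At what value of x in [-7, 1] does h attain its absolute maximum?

The derivative is 2x^2 + 10x + 8, which vanishes at x = -4 and x = -1.
Compare values at every candidate in [-7, 1]: h(-7) = -119/3, h(-4) = 16/3, h(-1) = -11/3, h(1) = 41/3.
Hence the absolute maximum is 41/3 at x = 1.

1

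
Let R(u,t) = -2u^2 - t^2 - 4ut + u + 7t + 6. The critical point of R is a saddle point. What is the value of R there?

-23/8

∂R/∂u = -4u - 4t + 1 = 0 and ∂R/∂t = -4u - 2t + 7 = 0, so (u, t) = (13/4, -3).
The Hessian has R_{uu} = -4, R_{tt} = -2, R_{ut} = -4, giving D = -8 < 0, so the point is a saddle point.
R(13/4, -3) = -23/8.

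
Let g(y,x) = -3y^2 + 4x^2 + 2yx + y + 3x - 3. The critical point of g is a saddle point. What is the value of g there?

-185/52

∂g/∂y = -6y + 2x + 1 = 0 and ∂g/∂x = 2y + 8x + 3 = 0, so (y, x) = (1/26, -5/13).
The Hessian has g_{yy} = -6, g_{xx} = 8, g_{yx} = 2, giving D = -52 < 0, so the point is a saddle point.
g(1/26, -5/13) = -185/52.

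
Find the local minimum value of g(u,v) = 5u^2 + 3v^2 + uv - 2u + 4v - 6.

-454/59

∂g/∂u = 10u + v - 2 = 0 and ∂g/∂v = u + 6v + 4 = 0, so (u, v) = (16/59, -42/59).
The Hessian has g_{uu} = 10, g_{vv} = 6, g_{uv} = 1, giving D = 59 > 0 with g_{uu} > 0, so the point is a local minimum.
g(16/59, -42/59) = -454/59.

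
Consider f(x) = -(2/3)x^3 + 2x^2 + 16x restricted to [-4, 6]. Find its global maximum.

f'(x) = -2x^2 + 4x + 16, which vanishes at x = -2 and x = 4.
Compare values at every candidate in [-4, 6]: f(-4) = 32/3,  f(-2) = -56/3,  f(4) = 160/3,  f(6) = 24.
Hence the absolute maximum is 160/3 at x = 4.

160/3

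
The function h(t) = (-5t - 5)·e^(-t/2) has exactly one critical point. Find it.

1

Differentiating with the product rule gives h'(t) = ((5/2)t - 5/2)·e^(-t/2). Since e^(-t/2) > 0, the only critical point is t = 1.
h''(1) has the same sign as 5/2 > 0, so this is a local minimum.
h(1) = (-10)·e^(-1/2) ≈ -6.0653.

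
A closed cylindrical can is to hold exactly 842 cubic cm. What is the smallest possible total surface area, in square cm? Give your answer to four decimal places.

With radius r and height h, πr²h = 842 so h = 842/(πr²), and S(r) = 2πr² + 2πrh = 2πr² + 2·842/r.
S'(r) = 4πr − 2·842/r² = 0 ⇒ r³ = 842/(2π), so r ≈ 5.1173 and h = 2r ≈ 10.2347.
S''(r) = 4π + 4·842/r³ > 0, so this is the minimum; S ≈ 493.6160.

493.6160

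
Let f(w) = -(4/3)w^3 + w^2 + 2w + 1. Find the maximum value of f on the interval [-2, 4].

The derivative is -4w^2 + 2w + 2, which vanishes at w = -1/2 and w = 1.
Candidates: f(-2) = 35/3, f(-1/2) = 5/12, f(1) = 8/3, f(4) = -181/3.
So the maximum is f(-2) = 35/3.

35/3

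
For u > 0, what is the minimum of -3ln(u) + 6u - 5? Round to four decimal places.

0.0794

f'(u) = -3/u + 6 = 0 gives u = 1/2.
f''(u) = 3/u², which is positive for u > 0, so this is a local minimum.
f(1/2) = -3·ln(1/2) + 3 - 5 ≈ 0.0794.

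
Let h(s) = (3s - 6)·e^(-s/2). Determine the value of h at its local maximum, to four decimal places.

Differentiating with the product rule gives h'(s) = (-(3/2)s + 6)·e^(-s/2). Since e^(-s/2) > 0, the only critical point is s = 4.
h''(4) has the same sign as -3/2 < 0, so this is a local maximum.
h(4) = (6)·e^(-2) ≈ 0.8120.

0.8120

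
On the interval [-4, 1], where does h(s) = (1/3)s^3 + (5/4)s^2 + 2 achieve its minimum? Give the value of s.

-4

The derivative is s^2 + (5/2)s, which vanishes at s = -5/2 and s = 0.
Compare values at every candidate in [-4, 1]: h(-4) = 2/3, h(-5/2) = 221/48, h(0) = 2, h(1) = 43/12.
Hence the absolute minimum is 2/3 at s = -4.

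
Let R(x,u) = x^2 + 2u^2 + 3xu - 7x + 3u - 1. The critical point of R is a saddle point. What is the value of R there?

∂R/∂x = 2x + 3u - 7 = 0 and ∂R/∂u = 3x + 4u + 3 = 0, so (x, u) = (-37, 27).
The Hessian has R_{xx} = 2, R_{uu} = 4, R_{xu} = 3, giving D = -1 < 0, so the point is a saddle point.
R(-37, 27) = 169.

169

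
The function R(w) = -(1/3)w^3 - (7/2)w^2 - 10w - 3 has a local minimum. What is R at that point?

7/6

R'(w) = -w^2 - 7w - 10. Setting R'(w) = 0 gives w ∈ {-5, -2}.
R''(w) = -2w - 7. R''(-5) = 3 > 0 ⇒ local minimum; R''(-2) = -3 < 0 ⇒ local maximum.
So the local minimum value is R(-5) = 7/6.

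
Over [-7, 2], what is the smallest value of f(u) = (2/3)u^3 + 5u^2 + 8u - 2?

Differentiating, f'(u) = 2u^2 + 10u + 8; which vanishes at u = -4 and u = -1.
Compare values at every candidate in [-7, 2]: f(-7) = -125/3,  f(-4) = 10/3,  f(-1) = -17/3,  f(2) = 118/3.
Hence the absolute minimum is -125/3 at u = -7.

-125/3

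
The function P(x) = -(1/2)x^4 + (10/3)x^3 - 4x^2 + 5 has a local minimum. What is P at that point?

23/6

P'(x) = -2x^3 + 10x^2 - 8x = 0 at x = 0, 1, 4.
P''(x) = -6x^2 + 20x - 8. P''(0) = -8 < 0 ⇒ local maximum; P''(1) = 6 > 0 ⇒ local minimum; P''(4) = -24 < 0 ⇒ local maximum.
The local minimum is P(1) = 23/6.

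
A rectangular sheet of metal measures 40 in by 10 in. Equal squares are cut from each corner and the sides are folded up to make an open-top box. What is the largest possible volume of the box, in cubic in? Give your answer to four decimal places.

439.7099

With cut size x, the volume is V(x) = x(40 − 2x)(10 − 2x) for 0 < x < 5.
V'(x) = 12x^2 − 200x + 400. Setting V'(x) = 0 gives x ≈ 2.3241 (the root in (0, 5)).
V''(x) = 24x − 200 is negative there, so this is the maximum; V ≈ 439.7099.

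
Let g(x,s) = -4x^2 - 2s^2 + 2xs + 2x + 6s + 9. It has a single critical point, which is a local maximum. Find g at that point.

107/7

∂g/∂x = -8x + 2s + 2 = 0 and ∂g/∂s = 2x - 4s + 6 = 0, so (x, s) = (5/7, 13/7).
The Hessian has g_{xx} = -8, g_{ss} = -4, g_{xs} = 2, giving D = 28 > 0 with g_{xx} < 0, so the point is a local maximum.
g(5/7, 13/7) = 107/7.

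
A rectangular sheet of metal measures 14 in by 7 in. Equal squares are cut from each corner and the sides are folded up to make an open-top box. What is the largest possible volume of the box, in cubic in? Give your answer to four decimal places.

66.0104

With cut size x, the volume is V(x) = x(14 − 2x)(7 − 2x) for 0 < x < 3.5.
V'(x) = 12x^2 − 84x + 98. Setting V'(x) = 0 gives x ≈ 1.4793 (the root in (0, 3.5)).
V''(x) = 24x − 84 is negative there, so this is the maximum; V ≈ 66.0104.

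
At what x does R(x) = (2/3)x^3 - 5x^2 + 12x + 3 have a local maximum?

2

R'(x) = 2x^2 - 10x + 12. Setting R'(x) = 0 gives x ∈ {2, 3}.
Second-derivative test with R''(x) = 4x - 10: R''(2) = -2 < 0 ⇒ local maximum; R''(3) = 2 > 0 ⇒ local minimum.
The local maximum is R(2) = 37/3.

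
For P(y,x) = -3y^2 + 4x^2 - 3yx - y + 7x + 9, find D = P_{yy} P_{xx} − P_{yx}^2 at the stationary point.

-57

∂P/∂y = -6y - 3x - 1 = 0 and ∂P/∂x = -3y + 8x + 7 = 0, so (y, x) = (13/57, -15/19).
The Hessian has P_{yy} = -6, P_{xx} = 8, P_{yx} = -3, giving D = -57 < 0, so the point is a saddle point.
D = (-6)·(8) − (-3)^2 = -57.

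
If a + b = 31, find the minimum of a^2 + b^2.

961/2

With a + b = 31, a^2 + b^2 = a^2 + (31 − a)^2.
The derivative 2a − 2(31 − a) = 4a − 62 vanishes at a = 31/2; second derivative 4 > 0, a minimum.
The minimum is 2·(31/2)^2 = 961/2.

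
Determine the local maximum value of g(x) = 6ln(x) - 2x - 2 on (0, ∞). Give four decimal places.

g'(x) = 6/x − 2 = 0 gives x = 3.
g''(x) = -6/x², which is negative for x > 0, so this is a local maximum.
g(3) = 6·ln(3) - 6 - 2 ≈ -1.4083.

-1.4083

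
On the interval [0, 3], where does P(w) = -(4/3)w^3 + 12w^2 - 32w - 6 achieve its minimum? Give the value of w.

2

The derivative is -4w^2 + 24w - 32, whose only zero in [0, 3] is w = 2.
Candidates: P(0) = -6,  P(2) = -98/3,  P(3) = -30.
The minimum over the interval is -98/3, attained at w = 2.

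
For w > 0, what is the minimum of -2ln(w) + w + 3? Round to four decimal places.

f'(w) = -2/w + 1 = 0 gives w = 2.
f''(w) = 2/w², which is positive for w > 0, so this is a local minimum.
f(2) = -2·ln(2) + 2 + 3 ≈ 3.6137.

3.6137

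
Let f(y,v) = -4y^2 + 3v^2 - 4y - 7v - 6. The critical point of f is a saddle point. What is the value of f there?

-109/12

∂f/∂y = -8y - 4 = 0 and ∂f/∂v = 6v - 7 = 0, so (y, v) = (-1/2, 7/6).
The Hessian has f_{yy} = -8, f_{vv} = 6, f_{yv} = 0, giving D = -48 < 0, so the point is a saddle point.
f(-1/2, 7/6) = -109/12.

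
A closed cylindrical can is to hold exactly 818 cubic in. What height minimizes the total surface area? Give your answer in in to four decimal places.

10.1365

With radius r and height h, πr²h = 818 so h = 818/(πr²), and S(r) = 2πr² + 2πrh = 2πr² + 2·818/r.
S'(r) = 4πr − 2·818/r² = 0 ⇒ r³ = 818/(2π), so r ≈ 5.0682 and h = 2r ≈ 10.1365.
S''(r) = 4π + 4·818/r³ > 0, so this is the minimum; S ≈ 484.1910.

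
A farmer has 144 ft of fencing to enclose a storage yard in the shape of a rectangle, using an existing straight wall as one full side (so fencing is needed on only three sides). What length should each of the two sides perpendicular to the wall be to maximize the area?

36

Let the sides perpendicular to the wall have length x and the parallel side y, so 2x + y = 144 and the area is A = xy = x(144 − 2x).
A'(x) = 144 − 4x = 0 gives x = 36, and A''(x) = −4 < 0 confirms a maximum.
Then y = 144 − 2·36 = 72 and A = 2592.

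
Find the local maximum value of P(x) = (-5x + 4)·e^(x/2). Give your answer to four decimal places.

By the product rule, P'(x) = (-(5/2)x - 3)·e^(x/2). Since e^(x/2) > 0, the only critical point is x = -6/5.
P''(-6/5) has the same sign as -5/2 < 0, so this is a local maximum.
P(-6/5) = (10)·e^(-3/5) ≈ 5.4881.

5.4881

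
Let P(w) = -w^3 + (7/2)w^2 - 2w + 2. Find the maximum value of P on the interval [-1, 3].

The derivative is -3w^2 + 7w - 2, which vanishes at w = 1/3 and w = 2.
Compare values at every candidate in [-1, 3]: P(-1) = 17/2; P(1/3) = 91/54; P(2) = 4; P(3) = 1/2.
Hence the absolute maximum is 17/2 at w = -1.

17/2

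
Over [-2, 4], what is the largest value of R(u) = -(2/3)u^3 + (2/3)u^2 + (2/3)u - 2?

The derivative is -2u^2 + (4/3)u + 2/3, which vanishes at u = -1/3 and u = 1.
Candidates: R(-2) = 14/3,  R(-1/3) = -172/81,  R(1) = -4/3,  R(4) = -94/3.
So the maximum is R(-2) = 14/3.

14/3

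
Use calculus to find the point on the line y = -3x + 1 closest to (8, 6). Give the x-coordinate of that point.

Minimize D(x)^2 = (x - 8)^2 + (-3x - 5)^2.
d/dx[D^2] = 2(x - 8) + 2·(-3)·(-3x - 5) = 0 ⇒ x = -7/10.
Then y = 31/10 and the distance is √(841/10) ≈ 9.1706.

-7/10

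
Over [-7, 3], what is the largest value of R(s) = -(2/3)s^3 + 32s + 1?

Differentiating, R'(s) = -2s^2 + 32; whose only zero in [-7, 3] is s = -4.
Compare values at every candidate in [-7, 3]: R(-7) = 17/3, R(-4) = -253/3, R(3) = 79.
Hence the absolute maximum is 79 at s = 3.

79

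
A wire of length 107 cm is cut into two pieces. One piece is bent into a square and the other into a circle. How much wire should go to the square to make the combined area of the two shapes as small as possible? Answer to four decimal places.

Let x be the length used for the square. Square side x/4; circle radius (107−x)/(2π).
A(x) = (x/4)² + π·((107−x)/(2π))² = x²/16 + (107−x)²/(4π) for 0 ≤ x ≤ 107. A'(x) = x/8 − (107−x)/(2π) = 0 gives x = 4·107/(π+4) ≈ 59.9306.
A'' = 1/8 + 1/(2π) > 0, so this gives the minimum combined area; x ≈ 59.9306 cm to the square.

59.9306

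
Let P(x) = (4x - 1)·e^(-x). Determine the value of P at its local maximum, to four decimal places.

1.1460

P'(x) = 4·e^(-x) + (4x - 1)·(-1)·e^(-x) = (-4x + 5)·e^(-x). Since e^(-x) > 0, the only critical point is x = 5/4.
P''(5/4) has the same sign as -4 < 0, so this is a local maximum.
P(5/4) = (4)·e^(-5/4) ≈ 1.1460.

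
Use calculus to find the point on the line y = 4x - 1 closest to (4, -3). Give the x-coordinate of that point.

-4/17

Minimize D(x)^2 = (x - 4)^2 + (4x + 2)^2.
d/dx[D^2] = 2(x - 4) + 2·4·(4x + 2) = 0 ⇒ x = -4/17.
Then y = -33/17 and the distance is √(324/17) ≈ 4.3656.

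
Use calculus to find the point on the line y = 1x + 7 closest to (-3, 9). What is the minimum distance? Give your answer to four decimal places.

3.5355

Minimize D(x)^2 = (x + 3)^2 + (x - 2)^2.
d/dx[D^2] = 2(x + 3) + 2·1·(x - 2) = 0 ⇒ x = -1/2.
Then y = 13/2 and the distance is √(25/2) ≈ 3.5355.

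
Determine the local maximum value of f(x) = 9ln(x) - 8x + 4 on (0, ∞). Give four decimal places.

f'(x) = 9/x − 8 = 0 gives x = 9/8.
f''(x) = -9/x², which is negative for x > 0, so this is a local maximum.
f(9/8) = 9·ln(9/8) - 9 + 4 ≈ -3.9400.

-3.9400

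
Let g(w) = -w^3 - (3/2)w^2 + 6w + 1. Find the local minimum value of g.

g'(w) = -3w^2 - 3w + 6 = 0 at w = -2, 1.
Second-derivative test with g''(w) = -6w - 3: g''(-2) = 9 > 0 ⇒ local minimum; g''(1) = -9 < 0 ⇒ local maximum.
The local minimum is g(-2) = -9.

-9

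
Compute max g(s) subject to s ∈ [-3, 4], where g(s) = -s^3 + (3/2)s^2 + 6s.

45/2

Differentiating, g'(s) = -3s^2 + 3s + 6; which vanishes at s = -1 and s = 2.
Evaluating at the critical points and endpoints: g(-3) = 45/2,  g(-1) = -7/2,  g(2) = 10,  g(4) = -16.
Hence the absolute maximum is 45/2 at s = -3.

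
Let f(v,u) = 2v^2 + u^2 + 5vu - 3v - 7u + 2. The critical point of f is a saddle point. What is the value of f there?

∂f/∂v = 4v + 5u - 3 = 0 and ∂f/∂u = 5v + 2u - 7 = 0, so (v, u) = (29/17, -13/17).
The Hessian has f_{vv} = 4, f_{uu} = 2, f_{vu} = 5, giving D = -17 < 0, so the point is a saddle point.
f(29/17, -13/17) = 36/17.

36/17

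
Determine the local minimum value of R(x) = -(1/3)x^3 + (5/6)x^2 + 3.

Critical points: R'(x) = -x^2 + (5/3)x vanishes at x = 0, 5/3.
Since R''(x) = -2x + 5/3, we get R''(0) = 5/3 > 0 ⇒ local minimum; R''(5/3) = -5/3 < 0 ⇒ local maximum.
The local minimum is R(0) = 3.

3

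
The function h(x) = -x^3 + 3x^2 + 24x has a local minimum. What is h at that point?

-28

h'(x) = -3x^2 + 6x + 24 = 0 at x = -2, 4.
h''(x) = -6x + 6. h''(-2) = 18 > 0 ⇒ local minimum; h''(4) = -18 < 0 ⇒ local maximum.
The local minimum is h(-2) = -28.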